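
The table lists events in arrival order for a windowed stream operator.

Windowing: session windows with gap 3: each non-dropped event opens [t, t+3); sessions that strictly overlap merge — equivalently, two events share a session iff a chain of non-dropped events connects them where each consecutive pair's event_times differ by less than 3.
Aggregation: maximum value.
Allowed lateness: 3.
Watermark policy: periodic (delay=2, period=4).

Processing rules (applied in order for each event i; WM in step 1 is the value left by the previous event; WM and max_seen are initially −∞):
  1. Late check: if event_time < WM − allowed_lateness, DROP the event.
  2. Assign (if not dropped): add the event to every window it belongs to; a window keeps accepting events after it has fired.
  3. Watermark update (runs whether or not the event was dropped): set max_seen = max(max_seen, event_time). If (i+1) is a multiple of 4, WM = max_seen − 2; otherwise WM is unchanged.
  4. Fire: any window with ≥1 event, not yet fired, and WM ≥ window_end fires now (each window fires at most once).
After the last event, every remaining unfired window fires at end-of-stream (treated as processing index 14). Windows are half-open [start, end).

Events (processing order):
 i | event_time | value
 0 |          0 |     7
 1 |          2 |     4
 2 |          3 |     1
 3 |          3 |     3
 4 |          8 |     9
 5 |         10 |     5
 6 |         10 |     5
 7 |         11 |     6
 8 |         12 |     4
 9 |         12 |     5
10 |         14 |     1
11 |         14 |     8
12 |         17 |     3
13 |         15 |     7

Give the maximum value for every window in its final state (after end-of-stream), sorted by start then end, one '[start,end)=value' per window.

i=0 t=0 v=7: → [0,3); WM=−∞
i=1 t=2 v=4: → [0,5); WM=−∞
i=2 t=3 v=1: → [0,6); WM=−∞
i=3 t=3 v=3: → [0,6); WM=1
i=4 t=8 v=9: → [8,11); WM=1
i=5 t=10 v=5: → [8,13); WM=1
i=6 t=10 v=5: → [8,13); WM=1
i=7 t=11 v=6: → [8,14); WM=9
i=8 t=12 v=4: → [8,15); WM=9
i=9 t=12 v=5: → [8,15); WM=9
i=10 t=14 v=1: → [8,17); WM=9
i=11 t=14 v=8: → [8,17); WM=12
i=12 t=17 v=3: → [17,20); WM=12
i=13 t=15 v=7: → [8,20); WM=12

[0,6)=7 [8,20)=9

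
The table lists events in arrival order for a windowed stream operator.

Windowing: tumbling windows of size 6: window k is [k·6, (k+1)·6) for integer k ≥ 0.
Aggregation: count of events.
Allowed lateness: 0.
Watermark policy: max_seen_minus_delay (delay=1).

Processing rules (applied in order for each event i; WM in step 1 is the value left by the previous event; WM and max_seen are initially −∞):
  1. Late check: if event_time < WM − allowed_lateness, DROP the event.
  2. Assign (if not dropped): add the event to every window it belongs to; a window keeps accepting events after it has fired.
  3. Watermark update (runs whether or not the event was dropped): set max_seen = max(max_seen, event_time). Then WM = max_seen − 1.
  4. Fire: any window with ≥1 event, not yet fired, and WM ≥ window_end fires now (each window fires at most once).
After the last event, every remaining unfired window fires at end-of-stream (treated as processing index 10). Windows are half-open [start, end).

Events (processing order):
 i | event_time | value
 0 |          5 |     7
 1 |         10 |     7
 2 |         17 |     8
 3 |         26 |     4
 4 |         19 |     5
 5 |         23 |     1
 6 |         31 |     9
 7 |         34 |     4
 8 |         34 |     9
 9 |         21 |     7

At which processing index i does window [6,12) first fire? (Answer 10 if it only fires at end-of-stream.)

2

i=0 t=5 v=7: → [0,6); WM=4
i=1 t=10 v=7: → [6,12); WM=9; [0,6) fires=1
i=2 t=17 v=8: → [12,18); WM=16; [6,12) fires=1
i=3 t=26 v=4: → [24,30); WM=25; [12,18) fires=1
i=4 t=19 v=5: DROP (t<25-0); WM=25
i=5 t=23 v=1: DROP (t<25-0); WM=25
i=6 t=31 v=9: → [30,36); WM=30; [24,30) fires=1
i=7 t=34 v=4: → [30,36); WM=33
i=8 t=34 v=9: → [30,36); WM=33
i=9 t=21 v=7: DROP (t<33-0); WM=33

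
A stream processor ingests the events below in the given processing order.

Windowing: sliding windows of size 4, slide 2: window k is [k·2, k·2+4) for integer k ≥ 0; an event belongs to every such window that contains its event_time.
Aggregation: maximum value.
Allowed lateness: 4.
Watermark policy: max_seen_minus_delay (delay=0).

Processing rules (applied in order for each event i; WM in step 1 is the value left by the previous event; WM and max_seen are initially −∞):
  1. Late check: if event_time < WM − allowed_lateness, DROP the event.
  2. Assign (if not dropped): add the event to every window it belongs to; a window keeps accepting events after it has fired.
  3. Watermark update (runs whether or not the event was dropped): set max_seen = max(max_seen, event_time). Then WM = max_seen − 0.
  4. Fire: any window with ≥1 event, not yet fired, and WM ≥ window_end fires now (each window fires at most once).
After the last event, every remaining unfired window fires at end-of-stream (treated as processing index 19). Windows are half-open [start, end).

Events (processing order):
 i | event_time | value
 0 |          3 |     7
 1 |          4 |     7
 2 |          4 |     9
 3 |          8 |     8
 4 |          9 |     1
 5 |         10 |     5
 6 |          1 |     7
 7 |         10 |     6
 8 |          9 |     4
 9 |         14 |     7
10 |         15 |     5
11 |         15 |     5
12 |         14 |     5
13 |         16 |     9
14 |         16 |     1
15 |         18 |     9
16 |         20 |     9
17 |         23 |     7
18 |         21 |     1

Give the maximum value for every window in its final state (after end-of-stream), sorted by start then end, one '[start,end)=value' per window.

[0,4)=7 [2,6)=9 [4,8)=9 [6,10)=8 [8,12)=8 [10,14)=6 [12,16)=7 [14,18)=9 [16,20)=9 [18,22)=9 [20,24)=9 [22,26)=7

i=0 t=3 v=7: → [2,6),[0,4); WM=3
i=1 t=4 v=7: → [4,8),[2,6); WM=4; [0,4) fires=7
i=2 t=4 v=9: → [4,8),[2,6); WM=4
i=3 t=8 v=8: → [8,12),[6,10); WM=8; [2,6) fires=9 [4,8) fires=9
i=4 t=9 v=1: → [8,12),[6,10); WM=9
i=5 t=10 v=5: → [10,14),[8,12); WM=10; [6,10) fires=8
i=6 t=1 v=7: DROP (t<10-4); WM=10
i=7 t=10 v=6: → [10,14),[8,12); WM=10
i=8 t=9 v=4: → [8,12),[6,10); WM=10
i=9 t=14 v=7: → [14,18),[12,16); WM=14; [8,12) fires=8 [10,14) fires=6
i=10 t=15 v=5: → [14,18),[12,16); WM=15
i=11 t=15 v=5: → [14,18),[12,16); WM=15
i=12 t=14 v=5: → [14,18),[12,16); WM=15
i=13 t=16 v=9: → [16,20),[14,18); WM=16; [12,16) fires=7
i=14 t=16 v=1: → [16,20),[14,18); WM=16
i=15 t=18 v=9: → [18,22),[16,20); WM=18; [14,18) fires=9
i=16 t=20 v=9: → [20,24),[18,22); WM=20; [16,20) fires=9
i=17 t=23 v=7: → [22,26),[20,24); WM=23; [18,22) fires=9
i=18 t=21 v=1: → [20,24),[18,22); WM=23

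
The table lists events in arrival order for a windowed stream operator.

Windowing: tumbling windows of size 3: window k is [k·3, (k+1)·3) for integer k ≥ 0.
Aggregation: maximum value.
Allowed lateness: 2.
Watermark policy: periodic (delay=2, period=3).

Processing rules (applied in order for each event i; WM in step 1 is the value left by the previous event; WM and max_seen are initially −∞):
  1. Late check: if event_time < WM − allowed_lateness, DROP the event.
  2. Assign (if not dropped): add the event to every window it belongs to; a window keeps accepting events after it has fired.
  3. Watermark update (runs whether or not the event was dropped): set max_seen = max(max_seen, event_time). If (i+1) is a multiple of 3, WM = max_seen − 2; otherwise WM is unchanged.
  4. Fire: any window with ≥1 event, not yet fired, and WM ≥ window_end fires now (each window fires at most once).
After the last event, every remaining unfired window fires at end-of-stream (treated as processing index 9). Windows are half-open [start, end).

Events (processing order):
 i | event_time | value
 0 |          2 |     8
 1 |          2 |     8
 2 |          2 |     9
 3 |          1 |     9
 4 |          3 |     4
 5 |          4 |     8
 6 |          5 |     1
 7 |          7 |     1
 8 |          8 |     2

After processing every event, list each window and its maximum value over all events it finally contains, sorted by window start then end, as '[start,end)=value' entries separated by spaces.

[0,3)=9 [3,6)=8 [6,9)=2

i=0 t=2 v=8: → [0,3); WM=−∞
i=1 t=2 v=8: → [0,3); WM=−∞
i=2 t=2 v=9: → [0,3); WM=0
i=3 t=1 v=9: → [0,3); WM=0
i=4 t=3 v=4: → [3,6); WM=0
i=5 t=4 v=8: → [3,6); WM=2
i=6 t=5 v=1: → [3,6); WM=2
i=7 t=7 v=1: → [6,9); WM=2
i=8 t=8 v=2: → [6,9); WM=6; [0,3) fires=9 [3,6) fires=8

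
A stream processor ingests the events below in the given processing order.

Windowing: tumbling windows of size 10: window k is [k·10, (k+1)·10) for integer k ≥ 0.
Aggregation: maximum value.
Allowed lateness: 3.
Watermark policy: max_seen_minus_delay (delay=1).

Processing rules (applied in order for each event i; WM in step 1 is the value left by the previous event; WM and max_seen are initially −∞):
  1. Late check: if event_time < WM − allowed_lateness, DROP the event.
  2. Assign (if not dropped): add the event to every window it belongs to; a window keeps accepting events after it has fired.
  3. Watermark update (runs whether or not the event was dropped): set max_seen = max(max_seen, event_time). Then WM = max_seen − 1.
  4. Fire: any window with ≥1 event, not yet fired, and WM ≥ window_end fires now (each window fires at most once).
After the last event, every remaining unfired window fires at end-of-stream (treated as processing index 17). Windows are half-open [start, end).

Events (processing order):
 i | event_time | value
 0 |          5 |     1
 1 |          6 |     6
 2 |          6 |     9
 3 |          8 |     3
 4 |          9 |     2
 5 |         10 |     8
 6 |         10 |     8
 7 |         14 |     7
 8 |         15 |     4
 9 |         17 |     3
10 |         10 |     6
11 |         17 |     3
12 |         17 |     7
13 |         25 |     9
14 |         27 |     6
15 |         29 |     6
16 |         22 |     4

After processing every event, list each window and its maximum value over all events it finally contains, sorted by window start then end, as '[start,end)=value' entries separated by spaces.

i=0 t=5 v=1: → [0,10); WM=4
i=1 t=6 v=6: → [0,10); WM=5
i=2 t=6 v=9: → [0,10); WM=5
i=3 t=8 v=3: → [0,10); WM=7
i=4 t=9 v=2: → [0,10); WM=8
i=5 t=10 v=8: → [10,20); WM=9
i=6 t=10 v=8: → [10,20); WM=9
i=7 t=14 v=7: → [10,20); WM=13; [0,10) fires=9
i=8 t=15 v=4: → [10,20); WM=14
i=9 t=17 v=3: → [10,20); WM=16
i=10 t=10 v=6: DROP (t<16-3); WM=16
i=11 t=17 v=3: → [10,20); WM=16
i=12 t=17 v=7: → [10,20); WM=16
i=13 t=25 v=9: → [20,30); WM=24; [10,20) fires=8
i=14 t=27 v=6: → [20,30); WM=26
i=15 t=29 v=6: → [20,30); WM=28
i=16 t=22 v=4: DROP (t<28-3); WM=28

[0,10)=9 [10,20)=8 [20,30)=9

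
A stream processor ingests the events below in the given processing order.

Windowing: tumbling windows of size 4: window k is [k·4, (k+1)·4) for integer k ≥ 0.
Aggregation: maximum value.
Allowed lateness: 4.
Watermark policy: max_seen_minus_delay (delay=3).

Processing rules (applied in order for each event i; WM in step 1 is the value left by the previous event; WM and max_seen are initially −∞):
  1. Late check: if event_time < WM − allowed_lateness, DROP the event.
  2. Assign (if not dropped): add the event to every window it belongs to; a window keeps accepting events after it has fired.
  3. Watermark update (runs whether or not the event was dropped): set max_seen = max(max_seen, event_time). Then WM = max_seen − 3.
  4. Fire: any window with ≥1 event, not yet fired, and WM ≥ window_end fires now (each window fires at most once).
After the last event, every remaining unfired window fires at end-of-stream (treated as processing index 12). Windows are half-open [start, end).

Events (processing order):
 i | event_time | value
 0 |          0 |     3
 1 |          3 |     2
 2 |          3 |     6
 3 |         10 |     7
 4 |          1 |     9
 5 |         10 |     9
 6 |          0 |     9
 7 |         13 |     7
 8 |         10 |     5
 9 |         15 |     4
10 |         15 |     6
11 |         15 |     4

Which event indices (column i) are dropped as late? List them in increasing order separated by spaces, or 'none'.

4 6

i=0 t=0 v=3: → [0,4); WM=-3
i=1 t=3 v=2: → [0,4); WM=0
i=2 t=3 v=6: → [0,4); WM=0
i=3 t=10 v=7: → [8,12); WM=7; [0,4) fires=6
i=4 t=1 v=9: DROP (t<7-4); WM=7
i=5 t=10 v=9: → [8,12); WM=7
i=6 t=0 v=9: DROP (t<7-4); WM=7
i=7 t=13 v=7: → [12,16); WM=10
i=8 t=10 v=5: → [8,12); WM=10
i=9 t=15 v=4: → [12,16); WM=12; [8,12) fires=9
i=10 t=15 v=6: → [12,16); WM=12
i=11 t=15 v=4: → [12,16); WM=12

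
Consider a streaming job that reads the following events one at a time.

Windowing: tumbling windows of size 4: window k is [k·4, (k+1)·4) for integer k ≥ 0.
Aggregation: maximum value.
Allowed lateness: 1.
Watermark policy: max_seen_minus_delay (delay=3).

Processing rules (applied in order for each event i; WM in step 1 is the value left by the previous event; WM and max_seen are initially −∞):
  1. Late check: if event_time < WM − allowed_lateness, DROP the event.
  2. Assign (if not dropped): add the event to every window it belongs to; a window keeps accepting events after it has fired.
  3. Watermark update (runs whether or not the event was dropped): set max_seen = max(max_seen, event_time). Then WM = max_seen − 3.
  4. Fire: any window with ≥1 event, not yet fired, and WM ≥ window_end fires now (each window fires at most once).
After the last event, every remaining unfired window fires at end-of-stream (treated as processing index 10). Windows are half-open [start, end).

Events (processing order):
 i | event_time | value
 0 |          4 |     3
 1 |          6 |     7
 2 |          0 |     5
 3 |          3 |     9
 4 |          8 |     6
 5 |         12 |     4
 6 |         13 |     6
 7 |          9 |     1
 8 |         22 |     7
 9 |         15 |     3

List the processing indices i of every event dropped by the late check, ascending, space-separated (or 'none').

2 9

i=0 t=4 v=3: → [4,8); WM=1
i=1 t=6 v=7: → [4,8); WM=3
i=2 t=0 v=5: DROP (t<3-1); WM=3
i=3 t=3 v=9: → [0,4); WM=3
i=4 t=8 v=6: → [8,12); WM=5; [0,4) fires=9
i=5 t=12 v=4: → [12,16); WM=9; [4,8) fires=7
i=6 t=13 v=6: → [12,16); WM=10
i=7 t=9 v=1: → [8,12); WM=10
i=8 t=22 v=7: → [20,24); WM=19; [8,12) fires=6 [12,16) fires=6
i=9 t=15 v=3: DROP (t<19-1); WM=19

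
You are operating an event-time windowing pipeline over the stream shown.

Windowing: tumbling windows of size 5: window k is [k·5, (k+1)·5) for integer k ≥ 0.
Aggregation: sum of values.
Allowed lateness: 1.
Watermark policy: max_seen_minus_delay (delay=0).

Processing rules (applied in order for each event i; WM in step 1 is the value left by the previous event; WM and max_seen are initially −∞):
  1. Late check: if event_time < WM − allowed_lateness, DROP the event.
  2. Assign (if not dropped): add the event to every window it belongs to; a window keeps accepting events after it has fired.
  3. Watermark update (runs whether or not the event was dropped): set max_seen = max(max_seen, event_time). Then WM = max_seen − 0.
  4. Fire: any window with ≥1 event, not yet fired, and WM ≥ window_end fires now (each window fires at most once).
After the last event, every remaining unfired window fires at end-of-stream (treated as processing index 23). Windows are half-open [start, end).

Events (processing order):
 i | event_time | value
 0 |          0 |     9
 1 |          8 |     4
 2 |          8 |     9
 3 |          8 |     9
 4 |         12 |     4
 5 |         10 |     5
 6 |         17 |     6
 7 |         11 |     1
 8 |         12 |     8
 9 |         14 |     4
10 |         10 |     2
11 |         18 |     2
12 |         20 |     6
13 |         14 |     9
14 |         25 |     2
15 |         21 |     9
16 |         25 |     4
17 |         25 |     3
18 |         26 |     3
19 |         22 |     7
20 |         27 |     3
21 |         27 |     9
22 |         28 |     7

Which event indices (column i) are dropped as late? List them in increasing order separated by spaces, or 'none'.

i=0 t=0 v=9: → [0,5); WM=0
i=1 t=8 v=4: → [5,10); WM=8; [0,5) fires=9
i=2 t=8 v=9: → [5,10); WM=8
i=3 t=8 v=9: → [5,10); WM=8
i=4 t=12 v=4: → [10,15); WM=12; [5,10) fires=22
i=5 t=10 v=5: DROP (t<12-1); WM=12
i=6 t=17 v=6: → [15,20); WM=17; [10,15) fires=4
i=7 t=11 v=1: DROP (t<17-1); WM=17
i=8 t=12 v=8: DROP (t<17-1); WM=17
i=9 t=14 v=4: DROP (t<17-1); WM=17
i=10 t=10 v=2: DROP (t<17-1); WM=17
i=11 t=18 v=2: → [15,20); WM=18
i=12 t=20 v=6: → [20,25); WM=20; [15,20) fires=8
i=13 t=14 v=9: DROP (t<20-1); WM=20
i=14 t=25 v=2: → [25,30); WM=25; [20,25) fires=6
i=15 t=21 v=9: DROP (t<25-1); WM=25
i=16 t=25 v=4: → [25,30); WM=25
i=17 t=25 v=3: → [25,30); WM=25
i=18 t=26 v=3: → [25,30); WM=26
i=19 t=22 v=7: DROP (t<26-1); WM=26
i=20 t=27 v=3: → [25,30); WM=27
i=21 t=27 v=9: → [25,30); WM=27
i=22 t=28 v=7: → [25,30); WM=28

5 7 8 9 10 13 15 19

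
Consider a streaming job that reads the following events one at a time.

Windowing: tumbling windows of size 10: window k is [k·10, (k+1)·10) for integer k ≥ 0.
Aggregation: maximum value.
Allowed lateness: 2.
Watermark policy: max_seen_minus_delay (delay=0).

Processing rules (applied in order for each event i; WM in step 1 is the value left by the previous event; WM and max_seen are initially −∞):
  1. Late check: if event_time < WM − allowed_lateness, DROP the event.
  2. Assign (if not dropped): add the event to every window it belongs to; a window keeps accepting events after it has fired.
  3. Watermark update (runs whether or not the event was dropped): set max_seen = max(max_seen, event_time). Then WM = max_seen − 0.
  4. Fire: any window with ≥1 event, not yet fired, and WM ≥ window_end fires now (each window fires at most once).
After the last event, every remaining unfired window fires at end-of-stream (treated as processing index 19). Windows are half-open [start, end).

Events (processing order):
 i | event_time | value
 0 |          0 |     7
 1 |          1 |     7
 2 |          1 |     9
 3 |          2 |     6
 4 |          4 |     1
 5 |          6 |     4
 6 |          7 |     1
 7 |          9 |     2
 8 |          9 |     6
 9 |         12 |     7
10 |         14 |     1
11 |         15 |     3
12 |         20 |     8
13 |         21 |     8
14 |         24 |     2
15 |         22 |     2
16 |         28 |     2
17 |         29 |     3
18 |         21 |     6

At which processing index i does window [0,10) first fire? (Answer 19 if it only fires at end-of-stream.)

9

i=0 t=0 v=7: → [0,10); WM=0
i=1 t=1 v=7: → [0,10); WM=1
i=2 t=1 v=9: → [0,10); WM=1
i=3 t=2 v=6: → [0,10); WM=2
i=4 t=4 v=1: → [0,10); WM=4
i=5 t=6 v=4: → [0,10); WM=6
i=6 t=7 v=1: → [0,10); WM=7
i=7 t=9 v=2: → [0,10); WM=9
i=8 t=9 v=6: → [0,10); WM=9
i=9 t=12 v=7: → [10,20); WM=12; [0,10) fires=9
i=10 t=14 v=1: → [10,20); WM=14
i=11 t=15 v=3: → [10,20); WM=15
i=12 t=20 v=8: → [20,30); WM=20; [10,20) fires=7
i=13 t=21 v=8: → [20,30); WM=21
i=14 t=24 v=2: → [20,30); WM=24
i=15 t=22 v=2: → [20,30); WM=24
i=16 t=28 v=2: → [20,30); WM=28
i=17 t=29 v=3: → [20,30); WM=29
i=18 t=21 v=6: DROP (t<29-2); WM=29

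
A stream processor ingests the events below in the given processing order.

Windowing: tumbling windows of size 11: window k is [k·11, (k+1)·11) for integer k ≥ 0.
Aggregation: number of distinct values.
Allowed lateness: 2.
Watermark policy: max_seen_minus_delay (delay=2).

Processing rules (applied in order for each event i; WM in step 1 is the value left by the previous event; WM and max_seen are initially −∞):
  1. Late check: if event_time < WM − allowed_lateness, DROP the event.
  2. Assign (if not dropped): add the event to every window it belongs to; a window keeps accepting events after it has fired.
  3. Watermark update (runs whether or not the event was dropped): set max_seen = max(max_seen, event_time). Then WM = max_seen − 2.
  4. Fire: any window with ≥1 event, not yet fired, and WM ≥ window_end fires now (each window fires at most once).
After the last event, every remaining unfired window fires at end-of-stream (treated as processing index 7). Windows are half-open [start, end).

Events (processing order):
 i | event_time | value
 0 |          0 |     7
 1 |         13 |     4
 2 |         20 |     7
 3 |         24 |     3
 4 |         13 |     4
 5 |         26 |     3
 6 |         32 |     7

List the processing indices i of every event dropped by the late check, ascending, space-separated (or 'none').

i=0 t=0 v=7: → [0,11); WM=-2
i=1 t=13 v=4: → [11,22); WM=11; [0,11) fires=1
i=2 t=20 v=7: → [11,22); WM=18
i=3 t=24 v=3: → [22,33); WM=22; [11,22) fires=2
i=4 t=13 v=4: DROP (t<22-2); WM=22
i=5 t=26 v=3: → [22,33); WM=24
i=6 t=32 v=7: → [22,33); WM=30

4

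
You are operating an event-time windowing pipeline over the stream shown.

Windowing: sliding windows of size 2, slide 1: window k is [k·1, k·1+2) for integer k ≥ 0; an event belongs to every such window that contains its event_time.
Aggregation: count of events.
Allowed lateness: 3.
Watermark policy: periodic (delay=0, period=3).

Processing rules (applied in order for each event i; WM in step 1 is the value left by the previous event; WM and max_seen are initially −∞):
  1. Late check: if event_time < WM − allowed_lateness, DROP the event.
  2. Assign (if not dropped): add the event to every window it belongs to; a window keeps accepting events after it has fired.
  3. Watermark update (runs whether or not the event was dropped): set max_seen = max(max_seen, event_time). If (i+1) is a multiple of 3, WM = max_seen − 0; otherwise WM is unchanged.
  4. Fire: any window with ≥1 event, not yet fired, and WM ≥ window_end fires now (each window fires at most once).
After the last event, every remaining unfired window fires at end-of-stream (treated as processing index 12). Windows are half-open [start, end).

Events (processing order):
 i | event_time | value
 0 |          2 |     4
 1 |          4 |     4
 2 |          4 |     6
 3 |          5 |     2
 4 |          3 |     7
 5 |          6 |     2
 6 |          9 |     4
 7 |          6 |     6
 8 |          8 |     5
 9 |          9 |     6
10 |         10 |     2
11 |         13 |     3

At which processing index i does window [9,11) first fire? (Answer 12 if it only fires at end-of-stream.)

i=0 t=2 v=4: → [2,4),[1,3); WM=−∞
i=1 t=4 v=4: → [4,6),[3,5); WM=−∞
i=2 t=4 v=6: → [4,6),[3,5); WM=4; [1,3) fires=1 [2,4) fires=1
i=3 t=5 v=2: → [5,7),[4,6); WM=4
i=4 t=3 v=7: → [3,5),[2,4); WM=4
i=5 t=6 v=2: → [6,8),[5,7); WM=6; [3,5) fires=3 [4,6) fires=3
i=6 t=9 v=4: → [9,11),[8,10); WM=6
i=7 t=6 v=6: → [6,8),[5,7); WM=6
i=8 t=8 v=5: → [8,10),[7,9); WM=9; [5,7) fires=3 [6,8) fires=2 [7,9) fires=1
i=9 t=9 v=6: → [9,11),[8,10); WM=9
i=10 t=10 v=2: → [10,12),[9,11); WM=9
i=11 t=13 v=3: → [13,15),[12,14); WM=13; [8,10) fires=3 [9,11) fires=3 [10,12) fires=1

11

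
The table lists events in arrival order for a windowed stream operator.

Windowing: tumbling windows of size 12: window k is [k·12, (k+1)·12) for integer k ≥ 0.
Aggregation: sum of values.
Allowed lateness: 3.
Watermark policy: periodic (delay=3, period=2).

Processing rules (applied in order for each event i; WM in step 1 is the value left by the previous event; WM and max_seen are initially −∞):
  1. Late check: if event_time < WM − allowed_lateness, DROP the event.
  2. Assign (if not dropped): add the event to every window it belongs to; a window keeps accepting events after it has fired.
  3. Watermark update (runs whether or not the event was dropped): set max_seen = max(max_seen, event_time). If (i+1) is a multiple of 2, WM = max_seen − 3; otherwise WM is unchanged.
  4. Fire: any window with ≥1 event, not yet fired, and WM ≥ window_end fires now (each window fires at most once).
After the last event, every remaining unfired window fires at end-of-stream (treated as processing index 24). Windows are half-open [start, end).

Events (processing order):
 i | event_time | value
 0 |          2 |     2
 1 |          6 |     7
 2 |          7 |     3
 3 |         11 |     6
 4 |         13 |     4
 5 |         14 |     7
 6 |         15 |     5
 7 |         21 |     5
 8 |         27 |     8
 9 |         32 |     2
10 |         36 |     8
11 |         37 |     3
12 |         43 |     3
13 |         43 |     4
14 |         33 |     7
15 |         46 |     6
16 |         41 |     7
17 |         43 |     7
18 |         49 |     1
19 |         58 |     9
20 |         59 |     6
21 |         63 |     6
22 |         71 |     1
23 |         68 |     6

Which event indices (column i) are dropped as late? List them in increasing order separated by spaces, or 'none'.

14

i=0 t=2 v=2: → [0,12); WM=−∞
i=1 t=6 v=7: → [0,12); WM=3
i=2 t=7 v=3: → [0,12); WM=3
i=3 t=11 v=6: → [0,12); WM=8
i=4 t=13 v=4: → [12,24); WM=8
i=5 t=14 v=7: → [12,24); WM=11
i=6 t=15 v=5: → [12,24); WM=11
i=7 t=21 v=5: → [12,24); WM=18; [0,12) fires=18
i=8 t=27 v=8: → [24,36); WM=18
i=9 t=32 v=2: → [24,36); WM=29; [12,24) fires=21
i=10 t=36 v=8: → [36,48); WM=29
i=11 t=37 v=3: → [36,48); WM=34
i=12 t=43 v=3: → [36,48); WM=34
i=13 t=43 v=4: → [36,48); WM=40; [24,36) fires=10
i=14 t=33 v=7: DROP (t<40-3); WM=40
i=15 t=46 v=6: → [36,48); WM=43
i=16 t=41 v=7: → [36,48); WM=43
i=17 t=43 v=7: → [36,48); WM=43
i=18 t=49 v=1: → [48,60); WM=43
i=19 t=58 v=9: → [48,60); WM=55; [36,48) fires=38
i=20 t=59 v=6: → [48,60); WM=55
i=21 t=63 v=6: → [60,72); WM=60; [48,60) fires=16
i=22 t=71 v=1: → [60,72); WM=60
i=23 t=68 v=6: → [60,72); WM=68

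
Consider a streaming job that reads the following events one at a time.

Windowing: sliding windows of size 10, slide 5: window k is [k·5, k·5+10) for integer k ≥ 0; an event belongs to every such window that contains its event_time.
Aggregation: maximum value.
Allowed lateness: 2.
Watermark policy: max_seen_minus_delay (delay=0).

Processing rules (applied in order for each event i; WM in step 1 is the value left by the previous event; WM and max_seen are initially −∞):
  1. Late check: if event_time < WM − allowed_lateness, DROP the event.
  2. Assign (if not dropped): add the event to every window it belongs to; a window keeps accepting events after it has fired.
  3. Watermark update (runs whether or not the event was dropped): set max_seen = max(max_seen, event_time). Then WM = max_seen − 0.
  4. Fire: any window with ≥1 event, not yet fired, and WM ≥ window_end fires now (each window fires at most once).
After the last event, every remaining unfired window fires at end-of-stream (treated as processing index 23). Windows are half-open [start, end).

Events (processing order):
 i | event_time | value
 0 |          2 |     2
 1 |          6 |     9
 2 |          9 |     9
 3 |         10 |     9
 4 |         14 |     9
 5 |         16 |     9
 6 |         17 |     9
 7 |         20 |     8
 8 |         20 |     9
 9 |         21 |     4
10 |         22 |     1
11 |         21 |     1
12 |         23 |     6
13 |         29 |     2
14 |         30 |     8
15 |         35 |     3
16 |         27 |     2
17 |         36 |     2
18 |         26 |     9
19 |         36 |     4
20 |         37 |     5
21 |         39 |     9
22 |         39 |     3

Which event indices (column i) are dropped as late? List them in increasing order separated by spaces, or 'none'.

16 18

i=0 t=2 v=2: → [0,10); WM=2
i=1 t=6 v=9: → [5,15),[0,10); WM=6
i=2 t=9 v=9: → [5,15),[0,10); WM=9
i=3 t=10 v=9: → [10,20),[5,15); WM=10; [0,10) fires=9
i=4 t=14 v=9: → [10,20),[5,15); WM=14
i=5 t=16 v=9: → [15,25),[10,20); WM=16; [5,15) fires=9
i=6 t=17 v=9: → [15,25),[10,20); WM=17
i=7 t=20 v=8: → [20,30),[15,25); WM=20; [10,20) fires=9
i=8 t=20 v=9: → [20,30),[15,25); WM=20
i=9 t=21 v=4: → [20,30),[15,25); WM=21
i=10 t=22 v=1: → [20,30),[15,25); WM=22
i=11 t=21 v=1: → [20,30),[15,25); WM=22
i=12 t=23 v=6: → [20,30),[15,25); WM=23
i=13 t=29 v=2: → [25,35),[20,30); WM=29; [15,25) fires=9
i=14 t=30 v=8: → [30,40),[25,35); WM=30; [20,30) fires=9
i=15 t=35 v=3: → [35,45),[30,40); WM=35; [25,35) fires=8
i=16 t=27 v=2: DROP (t<35-2); WM=35
i=17 t=36 v=2: → [35,45),[30,40); WM=36
i=18 t=26 v=9: DROP (t<36-2); WM=36
i=19 t=36 v=4: → [35,45),[30,40); WM=36
i=20 t=37 v=5: → [35,45),[30,40); WM=37
i=21 t=39 v=9: → [35,45),[30,40); WM=39
i=22 t=39 v=3: → [35,45),[30,40); WM=39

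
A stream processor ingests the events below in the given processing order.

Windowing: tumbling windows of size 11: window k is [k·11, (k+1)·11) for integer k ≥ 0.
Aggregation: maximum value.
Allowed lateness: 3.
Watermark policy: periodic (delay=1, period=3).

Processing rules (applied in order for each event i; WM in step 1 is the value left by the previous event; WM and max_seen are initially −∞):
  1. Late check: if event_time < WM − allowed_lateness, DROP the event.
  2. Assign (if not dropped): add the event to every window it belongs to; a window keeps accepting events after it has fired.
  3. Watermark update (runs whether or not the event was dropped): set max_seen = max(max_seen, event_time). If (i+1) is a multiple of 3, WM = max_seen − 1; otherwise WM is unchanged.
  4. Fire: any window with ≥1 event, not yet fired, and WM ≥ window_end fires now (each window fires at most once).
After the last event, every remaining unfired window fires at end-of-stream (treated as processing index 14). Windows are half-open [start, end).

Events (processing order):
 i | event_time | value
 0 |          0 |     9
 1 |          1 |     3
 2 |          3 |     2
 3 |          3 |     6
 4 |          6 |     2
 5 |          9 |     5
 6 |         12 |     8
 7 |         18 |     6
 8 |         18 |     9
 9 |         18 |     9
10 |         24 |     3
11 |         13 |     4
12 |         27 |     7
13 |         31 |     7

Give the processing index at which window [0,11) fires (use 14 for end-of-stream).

8

i=0 t=0 v=9: → [0,11); WM=−∞
i=1 t=1 v=3: → [0,11); WM=−∞
i=2 t=3 v=2: → [0,11); WM=2
i=3 t=3 v=6: → [0,11); WM=2
i=4 t=6 v=2: → [0,11); WM=2
i=5 t=9 v=5: → [0,11); WM=8
i=6 t=12 v=8: → [11,22); WM=8
i=7 t=18 v=6: → [11,22); WM=8
i=8 t=18 v=9: → [11,22); WM=17; [0,11) fires=9
i=9 t=18 v=9: → [11,22); WM=17
i=10 t=24 v=3: → [22,33); WM=17
i=11 t=13 v=4: DROP (t<17-3); WM=23; [11,22) fires=9
i=12 t=27 v=7: → [22,33); WM=23
i=13 t=31 v=7: → [22,33); WM=23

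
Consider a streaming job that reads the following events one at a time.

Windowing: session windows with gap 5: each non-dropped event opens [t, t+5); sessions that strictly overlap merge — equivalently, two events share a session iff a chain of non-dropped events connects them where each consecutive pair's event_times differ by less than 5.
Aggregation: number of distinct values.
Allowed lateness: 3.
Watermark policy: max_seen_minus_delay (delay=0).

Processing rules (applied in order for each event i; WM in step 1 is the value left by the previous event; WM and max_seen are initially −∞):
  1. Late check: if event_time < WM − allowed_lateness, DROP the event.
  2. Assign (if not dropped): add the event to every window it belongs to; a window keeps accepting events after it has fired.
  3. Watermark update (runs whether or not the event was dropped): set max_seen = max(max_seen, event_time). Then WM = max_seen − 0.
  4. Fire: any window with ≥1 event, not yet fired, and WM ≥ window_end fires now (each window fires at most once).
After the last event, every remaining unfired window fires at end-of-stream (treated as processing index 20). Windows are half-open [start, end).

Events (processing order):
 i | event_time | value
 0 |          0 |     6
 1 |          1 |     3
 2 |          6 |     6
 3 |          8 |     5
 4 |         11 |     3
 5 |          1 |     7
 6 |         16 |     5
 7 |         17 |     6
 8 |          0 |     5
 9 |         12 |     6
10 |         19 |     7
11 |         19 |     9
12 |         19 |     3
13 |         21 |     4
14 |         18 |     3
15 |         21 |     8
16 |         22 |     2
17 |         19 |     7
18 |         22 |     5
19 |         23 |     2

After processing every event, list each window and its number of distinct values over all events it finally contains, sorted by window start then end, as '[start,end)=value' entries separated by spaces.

i=0 t=0 v=6: → [0,5); WM=0
i=1 t=1 v=3: → [0,6); WM=1
i=2 t=6 v=6: → [6,11); WM=6
i=3 t=8 v=5: → [6,13); WM=8
i=4 t=11 v=3: → [6,16); WM=11
i=5 t=1 v=7: DROP (t<11-3); WM=11
i=6 t=16 v=5: → [16,21); WM=16
i=7 t=17 v=6: → [16,22); WM=17
i=8 t=0 v=5: DROP (t<17-3); WM=17
i=9 t=12 v=6: DROP (t<17-3); WM=17
i=10 t=19 v=7: → [16,24); WM=19
i=11 t=19 v=9: → [16,24); WM=19
i=12 t=19 v=3: → [16,24); WM=19
i=13 t=21 v=4: → [16,26); WM=21
i=14 t=18 v=3: → [16,26); WM=21
i=15 t=21 v=8: → [16,26); WM=21
i=16 t=22 v=2: → [16,27); WM=22
i=17 t=19 v=7: → [16,27); WM=22
i=18 t=22 v=5: → [16,27); WM=22
i=19 t=23 v=2: → [16,28); WM=23

[0,6)=2 [6,16)=3 [16,28)=8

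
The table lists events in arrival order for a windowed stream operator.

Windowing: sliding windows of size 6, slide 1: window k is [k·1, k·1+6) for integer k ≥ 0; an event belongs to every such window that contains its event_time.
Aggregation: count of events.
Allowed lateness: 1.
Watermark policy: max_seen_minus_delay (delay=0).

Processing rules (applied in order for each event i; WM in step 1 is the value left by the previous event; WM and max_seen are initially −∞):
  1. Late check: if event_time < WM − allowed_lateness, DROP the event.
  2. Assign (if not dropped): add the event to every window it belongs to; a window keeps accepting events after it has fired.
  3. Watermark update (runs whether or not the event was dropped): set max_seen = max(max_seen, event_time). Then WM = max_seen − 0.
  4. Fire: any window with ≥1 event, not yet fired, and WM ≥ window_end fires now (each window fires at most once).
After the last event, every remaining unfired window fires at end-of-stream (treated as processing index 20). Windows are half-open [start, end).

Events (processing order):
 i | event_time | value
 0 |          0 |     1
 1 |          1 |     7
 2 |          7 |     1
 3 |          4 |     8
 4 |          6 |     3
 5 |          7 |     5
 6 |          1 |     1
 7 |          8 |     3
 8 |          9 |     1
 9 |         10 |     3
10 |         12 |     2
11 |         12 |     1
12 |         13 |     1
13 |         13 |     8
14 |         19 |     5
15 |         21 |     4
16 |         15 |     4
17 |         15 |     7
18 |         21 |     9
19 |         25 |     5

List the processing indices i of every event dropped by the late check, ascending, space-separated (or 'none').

i=0 t=0 v=1: → [0,6); WM=0
i=1 t=1 v=7: → [1,7),[0,6); WM=1
i=2 t=7 v=1: → [7,13),[6,12),[5,11),[4,10),[3,9),[2,8); WM=7; [0,6) fires=2 [1,7) fires=1
i=3 t=4 v=8: DROP (t<7-1); WM=7
i=4 t=6 v=3: → [6,12),[5,11),[4,10),[3,9),[2,8),[1,7); WM=7
i=5 t=7 v=5: → [7,13),[6,12),[5,11),[4,10),[3,9),[2,8); WM=7
i=6 t=1 v=1: DROP (t<7-1); WM=7
i=7 t=8 v=3: → [8,14),[7,13),[6,12),[5,11),[4,10),[3,9); WM=8; [2,8) fires=3
i=8 t=9 v=1: → [9,15),[8,14),[7,13),[6,12),[5,11),[4,10); WM=9; [3,9) fires=4
i=9 t=10 v=3: → [10,16),[9,15),[8,14),[7,13),[6,12),[5,11); WM=10; [4,10) fires=5
i=10 t=12 v=2: → [12,18),[11,17),[10,16),[9,15),[8,14),[7,13); WM=12; [5,11) fires=6 [6,12) fires=6
i=11 t=12 v=1: → [12,18),[11,17),[10,16),[9,15),[8,14),[7,13); WM=12
i=12 t=13 v=1: → [13,19),[12,18),[11,17),[10,16),[9,15),[8,14); WM=13; [7,13) fires=7
i=13 t=13 v=8: → [13,19),[12,18),[11,17),[10,16),[9,15),[8,14); WM=13
i=14 t=19 v=5: → [19,25),[18,24),[17,23),[16,22),[15,21),[14,20); WM=19; [8,14) fires=7 [9,15) fires=6 [10,16) fires=5 [11,17) fires=4 [12,18) fires=4 [13,19) fires=2
i=15 t=21 v=4: → [21,27),[20,26),[19,25),[18,24),[17,23),[16,22); WM=21; [14,20) fires=1 [15,21) fires=1
i=16 t=15 v=4: DROP (t<21-1); WM=21
i=17 t=15 v=7: DROP (t<21-1); WM=21
i=18 t=21 v=9: → [21,27),[20,26),[19,25),[18,24),[17,23),[16,22); WM=21
i=19 t=25 v=5: → [25,31),[24,30),[23,29),[22,28),[21,27),[20,26); WM=25; [16,22) fires=3 [17,23) fires=3 [18,24) fires=3 [19,25) fires=3

3 6 16 17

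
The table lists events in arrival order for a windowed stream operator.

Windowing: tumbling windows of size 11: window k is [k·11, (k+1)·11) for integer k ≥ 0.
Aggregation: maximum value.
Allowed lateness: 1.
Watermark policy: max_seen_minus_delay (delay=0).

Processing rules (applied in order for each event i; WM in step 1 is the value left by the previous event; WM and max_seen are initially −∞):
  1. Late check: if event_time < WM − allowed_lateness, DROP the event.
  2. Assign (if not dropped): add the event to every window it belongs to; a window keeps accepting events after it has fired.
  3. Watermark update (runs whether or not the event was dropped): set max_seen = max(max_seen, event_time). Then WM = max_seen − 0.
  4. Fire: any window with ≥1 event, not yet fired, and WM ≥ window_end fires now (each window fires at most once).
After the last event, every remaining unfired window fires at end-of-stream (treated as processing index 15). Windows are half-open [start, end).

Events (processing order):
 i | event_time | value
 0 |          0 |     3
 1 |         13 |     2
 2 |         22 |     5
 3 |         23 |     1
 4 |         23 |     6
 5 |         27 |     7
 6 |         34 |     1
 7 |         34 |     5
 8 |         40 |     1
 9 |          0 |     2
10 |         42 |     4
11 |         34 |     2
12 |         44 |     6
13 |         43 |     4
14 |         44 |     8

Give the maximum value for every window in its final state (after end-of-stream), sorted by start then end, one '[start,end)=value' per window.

[0,11)=3 [11,22)=2 [22,33)=7 [33,44)=5 [44,55)=8

i=0 t=0 v=3: → [0,11); WM=0
i=1 t=13 v=2: → [11,22); WM=13; [0,11) fires=3
i=2 t=22 v=5: → [22,33); WM=22; [11,22) fires=2
i=3 t=23 v=1: → [22,33); WM=23
i=4 t=23 v=6: → [22,33); WM=23
i=5 t=27 v=7: → [22,33); WM=27
i=6 t=34 v=1: → [33,44); WM=34; [22,33) fires=7
i=7 t=34 v=5: → [33,44); WM=34
i=8 t=40 v=1: → [33,44); WM=40
i=9 t=0 v=2: DROP (t<40-1); WM=40
i=10 t=42 v=4: → [33,44); WM=42
i=11 t=34 v=2: DROP (t<42-1); WM=42
i=12 t=44 v=6: → [44,55); WM=44; [33,44) fires=5
i=13 t=43 v=4: → [33,44); WM=44
i=14 t=44 v=8: → [44,55); WM=44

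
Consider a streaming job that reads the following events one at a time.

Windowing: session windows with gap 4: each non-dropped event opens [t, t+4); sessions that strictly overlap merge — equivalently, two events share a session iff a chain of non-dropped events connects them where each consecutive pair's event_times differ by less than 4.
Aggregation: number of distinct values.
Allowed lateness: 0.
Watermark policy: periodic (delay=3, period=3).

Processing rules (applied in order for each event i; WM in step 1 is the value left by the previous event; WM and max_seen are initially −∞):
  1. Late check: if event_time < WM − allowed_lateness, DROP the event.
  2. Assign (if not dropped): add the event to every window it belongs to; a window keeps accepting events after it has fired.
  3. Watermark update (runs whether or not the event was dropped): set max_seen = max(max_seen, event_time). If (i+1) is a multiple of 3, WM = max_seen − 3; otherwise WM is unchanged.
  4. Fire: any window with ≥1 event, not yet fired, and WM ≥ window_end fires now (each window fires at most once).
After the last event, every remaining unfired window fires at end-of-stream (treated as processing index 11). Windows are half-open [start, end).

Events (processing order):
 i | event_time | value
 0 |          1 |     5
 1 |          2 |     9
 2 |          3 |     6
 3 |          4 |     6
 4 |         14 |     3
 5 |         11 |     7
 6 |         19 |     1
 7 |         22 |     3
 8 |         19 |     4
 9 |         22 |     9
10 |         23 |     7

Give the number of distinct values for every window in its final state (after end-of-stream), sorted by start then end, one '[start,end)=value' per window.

[1,8)=3 [11,18)=2 [19,27)=5

i=0 t=1 v=5: → [1,5); WM=−∞
i=1 t=2 v=9: → [1,6); WM=−∞
i=2 t=3 v=6: → [1,7); WM=0
i=3 t=4 v=6: → [1,8); WM=0
i=4 t=14 v=3: → [14,18); WM=0
i=5 t=11 v=7: → [11,18); WM=11
i=6 t=19 v=1: → [19,23); WM=11
i=7 t=22 v=3: → [19,26); WM=11
i=8 t=19 v=4: → [19,26); WM=19
i=9 t=22 v=9: → [19,26); WM=19
i=10 t=23 v=7: → [19,27); WM=19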